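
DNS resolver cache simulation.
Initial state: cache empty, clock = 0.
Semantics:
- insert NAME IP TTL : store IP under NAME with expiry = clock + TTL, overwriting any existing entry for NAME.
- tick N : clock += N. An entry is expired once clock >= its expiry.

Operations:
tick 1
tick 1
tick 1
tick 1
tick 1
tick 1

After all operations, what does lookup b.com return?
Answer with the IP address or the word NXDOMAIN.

Op 1: tick 1 -> clock=1.
Op 2: tick 1 -> clock=2.
Op 3: tick 1 -> clock=3.
Op 4: tick 1 -> clock=4.
Op 5: tick 1 -> clock=5.
Op 6: tick 1 -> clock=6.
lookup b.com: not in cache (expired or never inserted)

Answer: NXDOMAIN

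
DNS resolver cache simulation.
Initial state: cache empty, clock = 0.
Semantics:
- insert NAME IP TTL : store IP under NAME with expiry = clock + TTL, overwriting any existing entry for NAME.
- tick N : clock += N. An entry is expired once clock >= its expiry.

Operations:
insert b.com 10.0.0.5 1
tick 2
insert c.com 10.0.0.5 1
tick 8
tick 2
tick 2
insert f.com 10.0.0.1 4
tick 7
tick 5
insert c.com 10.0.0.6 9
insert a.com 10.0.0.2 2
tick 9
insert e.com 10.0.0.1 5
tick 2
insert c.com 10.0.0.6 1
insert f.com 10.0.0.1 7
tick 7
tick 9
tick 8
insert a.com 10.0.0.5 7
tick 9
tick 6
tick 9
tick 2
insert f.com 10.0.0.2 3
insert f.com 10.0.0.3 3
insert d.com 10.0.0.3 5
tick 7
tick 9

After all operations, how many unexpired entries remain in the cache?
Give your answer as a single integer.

Op 1: insert b.com -> 10.0.0.5 (expiry=0+1=1). clock=0
Op 2: tick 2 -> clock=2. purged={b.com}
Op 3: insert c.com -> 10.0.0.5 (expiry=2+1=3). clock=2
Op 4: tick 8 -> clock=10. purged={c.com}
Op 5: tick 2 -> clock=12.
Op 6: tick 2 -> clock=14.
Op 7: insert f.com -> 10.0.0.1 (expiry=14+4=18). clock=14
Op 8: tick 7 -> clock=21. purged={f.com}
Op 9: tick 5 -> clock=26.
Op 10: insert c.com -> 10.0.0.6 (expiry=26+9=35). clock=26
Op 11: insert a.com -> 10.0.0.2 (expiry=26+2=28). clock=26
Op 12: tick 9 -> clock=35. purged={a.com,c.com}
Op 13: insert e.com -> 10.0.0.1 (expiry=35+5=40). clock=35
Op 14: tick 2 -> clock=37.
Op 15: insert c.com -> 10.0.0.6 (expiry=37+1=38). clock=37
Op 16: insert f.com -> 10.0.0.1 (expiry=37+7=44). clock=37
Op 17: tick 7 -> clock=44. purged={c.com,e.com,f.com}
Op 18: tick 9 -> clock=53.
Op 19: tick 8 -> clock=61.
Op 20: insert a.com -> 10.0.0.5 (expiry=61+7=68). clock=61
Op 21: tick 9 -> clock=70. purged={a.com}
Op 22: tick 6 -> clock=76.
Op 23: tick 9 -> clock=85.
Op 24: tick 2 -> clock=87.
Op 25: insert f.com -> 10.0.0.2 (expiry=87+3=90). clock=87
Op 26: insert f.com -> 10.0.0.3 (expiry=87+3=90). clock=87
Op 27: insert d.com -> 10.0.0.3 (expiry=87+5=92). clock=87
Op 28: tick 7 -> clock=94. purged={d.com,f.com}
Op 29: tick 9 -> clock=103.
Final cache (unexpired): {} -> size=0

Answer: 0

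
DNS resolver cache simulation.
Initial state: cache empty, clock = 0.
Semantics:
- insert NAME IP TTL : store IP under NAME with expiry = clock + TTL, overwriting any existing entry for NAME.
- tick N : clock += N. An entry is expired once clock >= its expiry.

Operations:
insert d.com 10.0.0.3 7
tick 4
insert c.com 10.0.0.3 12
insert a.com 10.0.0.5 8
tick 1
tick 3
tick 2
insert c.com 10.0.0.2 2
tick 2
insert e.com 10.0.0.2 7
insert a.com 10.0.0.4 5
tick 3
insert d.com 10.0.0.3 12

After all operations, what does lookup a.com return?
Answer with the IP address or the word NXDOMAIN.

Answer: 10.0.0.4

Derivation:
Op 1: insert d.com -> 10.0.0.3 (expiry=0+7=7). clock=0
Op 2: tick 4 -> clock=4.
Op 3: insert c.com -> 10.0.0.3 (expiry=4+12=16). clock=4
Op 4: insert a.com -> 10.0.0.5 (expiry=4+8=12). clock=4
Op 5: tick 1 -> clock=5.
Op 6: tick 3 -> clock=8. purged={d.com}
Op 7: tick 2 -> clock=10.
Op 8: insert c.com -> 10.0.0.2 (expiry=10+2=12). clock=10
Op 9: tick 2 -> clock=12. purged={a.com,c.com}
Op 10: insert e.com -> 10.0.0.2 (expiry=12+7=19). clock=12
Op 11: insert a.com -> 10.0.0.4 (expiry=12+5=17). clock=12
Op 12: tick 3 -> clock=15.
Op 13: insert d.com -> 10.0.0.3 (expiry=15+12=27). clock=15
lookup a.com: present, ip=10.0.0.4 expiry=17 > clock=15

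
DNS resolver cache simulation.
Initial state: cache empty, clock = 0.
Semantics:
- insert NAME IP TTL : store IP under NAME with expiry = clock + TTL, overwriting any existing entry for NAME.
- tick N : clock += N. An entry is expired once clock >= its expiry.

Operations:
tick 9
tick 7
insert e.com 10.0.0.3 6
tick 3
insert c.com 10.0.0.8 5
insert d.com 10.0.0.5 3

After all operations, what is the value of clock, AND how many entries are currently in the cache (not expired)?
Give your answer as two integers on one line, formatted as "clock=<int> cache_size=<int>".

Answer: clock=19 cache_size=3

Derivation:
Op 1: tick 9 -> clock=9.
Op 2: tick 7 -> clock=16.
Op 3: insert e.com -> 10.0.0.3 (expiry=16+6=22). clock=16
Op 4: tick 3 -> clock=19.
Op 5: insert c.com -> 10.0.0.8 (expiry=19+5=24). clock=19
Op 6: insert d.com -> 10.0.0.5 (expiry=19+3=22). clock=19
Final clock = 19
Final cache (unexpired): {c.com,d.com,e.com} -> size=3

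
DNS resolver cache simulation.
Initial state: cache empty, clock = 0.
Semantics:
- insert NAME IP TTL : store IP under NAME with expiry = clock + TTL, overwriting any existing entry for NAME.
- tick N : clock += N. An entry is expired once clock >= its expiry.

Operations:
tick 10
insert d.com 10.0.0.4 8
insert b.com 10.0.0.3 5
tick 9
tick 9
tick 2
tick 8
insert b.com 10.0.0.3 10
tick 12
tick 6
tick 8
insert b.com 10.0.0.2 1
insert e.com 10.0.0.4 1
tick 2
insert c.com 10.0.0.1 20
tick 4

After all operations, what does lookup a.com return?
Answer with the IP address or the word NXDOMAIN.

Op 1: tick 10 -> clock=10.
Op 2: insert d.com -> 10.0.0.4 (expiry=10+8=18). clock=10
Op 3: insert b.com -> 10.0.0.3 (expiry=10+5=15). clock=10
Op 4: tick 9 -> clock=19. purged={b.com,d.com}
Op 5: tick 9 -> clock=28.
Op 6: tick 2 -> clock=30.
Op 7: tick 8 -> clock=38.
Op 8: insert b.com -> 10.0.0.3 (expiry=38+10=48). clock=38
Op 9: tick 12 -> clock=50. purged={b.com}
Op 10: tick 6 -> clock=56.
Op 11: tick 8 -> clock=64.
Op 12: insert b.com -> 10.0.0.2 (expiry=64+1=65). clock=64
Op 13: insert e.com -> 10.0.0.4 (expiry=64+1=65). clock=64
Op 14: tick 2 -> clock=66. purged={b.com,e.com}
Op 15: insert c.com -> 10.0.0.1 (expiry=66+20=86). clock=66
Op 16: tick 4 -> clock=70.
lookup a.com: not in cache (expired or never inserted)

Answer: NXDOMAIN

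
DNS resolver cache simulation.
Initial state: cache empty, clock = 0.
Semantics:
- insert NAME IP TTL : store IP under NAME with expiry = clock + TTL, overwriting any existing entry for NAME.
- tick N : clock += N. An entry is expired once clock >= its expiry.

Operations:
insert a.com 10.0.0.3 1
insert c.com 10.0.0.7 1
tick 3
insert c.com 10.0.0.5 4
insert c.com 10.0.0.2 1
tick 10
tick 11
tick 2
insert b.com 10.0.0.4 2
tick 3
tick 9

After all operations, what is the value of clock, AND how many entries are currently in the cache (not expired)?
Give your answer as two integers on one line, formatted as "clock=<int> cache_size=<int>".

Op 1: insert a.com -> 10.0.0.3 (expiry=0+1=1). clock=0
Op 2: insert c.com -> 10.0.0.7 (expiry=0+1=1). clock=0
Op 3: tick 3 -> clock=3. purged={a.com,c.com}
Op 4: insert c.com -> 10.0.0.5 (expiry=3+4=7). clock=3
Op 5: insert c.com -> 10.0.0.2 (expiry=3+1=4). clock=3
Op 6: tick 10 -> clock=13. purged={c.com}
Op 7: tick 11 -> clock=24.
Op 8: tick 2 -> clock=26.
Op 9: insert b.com -> 10.0.0.4 (expiry=26+2=28). clock=26
Op 10: tick 3 -> clock=29. purged={b.com}
Op 11: tick 9 -> clock=38.
Final clock = 38
Final cache (unexpired): {} -> size=0

Answer: clock=38 cache_size=0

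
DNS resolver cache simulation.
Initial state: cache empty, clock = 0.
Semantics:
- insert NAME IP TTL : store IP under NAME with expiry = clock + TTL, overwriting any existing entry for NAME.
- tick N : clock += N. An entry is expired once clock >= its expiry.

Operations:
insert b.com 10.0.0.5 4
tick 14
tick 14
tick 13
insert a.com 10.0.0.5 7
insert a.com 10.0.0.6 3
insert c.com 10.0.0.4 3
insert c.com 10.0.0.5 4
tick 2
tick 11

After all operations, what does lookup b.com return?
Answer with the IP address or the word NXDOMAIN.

Answer: NXDOMAIN

Derivation:
Op 1: insert b.com -> 10.0.0.5 (expiry=0+4=4). clock=0
Op 2: tick 14 -> clock=14. purged={b.com}
Op 3: tick 14 -> clock=28.
Op 4: tick 13 -> clock=41.
Op 5: insert a.com -> 10.0.0.5 (expiry=41+7=48). clock=41
Op 6: insert a.com -> 10.0.0.6 (expiry=41+3=44). clock=41
Op 7: insert c.com -> 10.0.0.4 (expiry=41+3=44). clock=41
Op 8: insert c.com -> 10.0.0.5 (expiry=41+4=45). clock=41
Op 9: tick 2 -> clock=43.
Op 10: tick 11 -> clock=54. purged={a.com,c.com}
lookup b.com: not in cache (expired or never inserted)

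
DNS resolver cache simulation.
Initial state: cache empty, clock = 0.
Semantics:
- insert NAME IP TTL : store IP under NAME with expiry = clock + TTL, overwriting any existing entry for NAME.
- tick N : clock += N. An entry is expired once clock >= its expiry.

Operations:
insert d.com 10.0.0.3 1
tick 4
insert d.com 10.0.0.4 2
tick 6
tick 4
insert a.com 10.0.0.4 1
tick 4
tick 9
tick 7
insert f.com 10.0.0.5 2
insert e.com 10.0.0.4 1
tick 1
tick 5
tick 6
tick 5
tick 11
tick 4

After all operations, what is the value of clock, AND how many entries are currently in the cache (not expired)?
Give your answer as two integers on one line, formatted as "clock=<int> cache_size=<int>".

Op 1: insert d.com -> 10.0.0.3 (expiry=0+1=1). clock=0
Op 2: tick 4 -> clock=4. purged={d.com}
Op 3: insert d.com -> 10.0.0.4 (expiry=4+2=6). clock=4
Op 4: tick 6 -> clock=10. purged={d.com}
Op 5: tick 4 -> clock=14.
Op 6: insert a.com -> 10.0.0.4 (expiry=14+1=15). clock=14
Op 7: tick 4 -> clock=18. purged={a.com}
Op 8: tick 9 -> clock=27.
Op 9: tick 7 -> clock=34.
Op 10: insert f.com -> 10.0.0.5 (expiry=34+2=36). clock=34
Op 11: insert e.com -> 10.0.0.4 (expiry=34+1=35). clock=34
Op 12: tick 1 -> clock=35. purged={e.com}
Op 13: tick 5 -> clock=40. purged={f.com}
Op 14: tick 6 -> clock=46.
Op 15: tick 5 -> clock=51.
Op 16: tick 11 -> clock=62.
Op 17: tick 4 -> clock=66.
Final clock = 66
Final cache (unexpired): {} -> size=0

Answer: clock=66 cache_size=0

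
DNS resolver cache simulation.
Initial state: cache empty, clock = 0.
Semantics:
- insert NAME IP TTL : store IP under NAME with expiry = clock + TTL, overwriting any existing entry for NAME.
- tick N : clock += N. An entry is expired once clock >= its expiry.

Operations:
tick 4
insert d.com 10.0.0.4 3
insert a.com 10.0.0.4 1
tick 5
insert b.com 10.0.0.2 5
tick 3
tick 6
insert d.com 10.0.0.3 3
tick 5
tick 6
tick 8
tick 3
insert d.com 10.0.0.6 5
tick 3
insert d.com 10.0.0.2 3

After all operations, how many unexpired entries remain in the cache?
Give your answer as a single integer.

Answer: 1

Derivation:
Op 1: tick 4 -> clock=4.
Op 2: insert d.com -> 10.0.0.4 (expiry=4+3=7). clock=4
Op 3: insert a.com -> 10.0.0.4 (expiry=4+1=5). clock=4
Op 4: tick 5 -> clock=9. purged={a.com,d.com}
Op 5: insert b.com -> 10.0.0.2 (expiry=9+5=14). clock=9
Op 6: tick 3 -> clock=12.
Op 7: tick 6 -> clock=18. purged={b.com}
Op 8: insert d.com -> 10.0.0.3 (expiry=18+3=21). clock=18
Op 9: tick 5 -> clock=23. purged={d.com}
Op 10: tick 6 -> clock=29.
Op 11: tick 8 -> clock=37.
Op 12: tick 3 -> clock=40.
Op 13: insert d.com -> 10.0.0.6 (expiry=40+5=45). clock=40
Op 14: tick 3 -> clock=43.
Op 15: insert d.com -> 10.0.0.2 (expiry=43+3=46). clock=43
Final cache (unexpired): {d.com} -> size=1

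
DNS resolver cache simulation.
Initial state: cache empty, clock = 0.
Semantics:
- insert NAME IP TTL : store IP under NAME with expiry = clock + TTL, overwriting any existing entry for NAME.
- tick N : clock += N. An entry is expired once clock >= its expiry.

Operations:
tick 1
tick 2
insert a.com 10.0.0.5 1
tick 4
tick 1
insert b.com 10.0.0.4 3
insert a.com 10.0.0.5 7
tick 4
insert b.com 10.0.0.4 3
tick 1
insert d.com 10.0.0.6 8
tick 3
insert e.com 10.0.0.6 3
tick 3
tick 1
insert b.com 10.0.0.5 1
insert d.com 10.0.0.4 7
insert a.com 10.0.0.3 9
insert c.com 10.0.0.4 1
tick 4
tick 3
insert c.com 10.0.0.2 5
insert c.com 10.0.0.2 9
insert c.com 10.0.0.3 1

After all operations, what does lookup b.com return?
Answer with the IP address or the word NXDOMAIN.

Op 1: tick 1 -> clock=1.
Op 2: tick 2 -> clock=3.
Op 3: insert a.com -> 10.0.0.5 (expiry=3+1=4). clock=3
Op 4: tick 4 -> clock=7. purged={a.com}
Op 5: tick 1 -> clock=8.
Op 6: insert b.com -> 10.0.0.4 (expiry=8+3=11). clock=8
Op 7: insert a.com -> 10.0.0.5 (expiry=8+7=15). clock=8
Op 8: tick 4 -> clock=12. purged={b.com}
Op 9: insert b.com -> 10.0.0.4 (expiry=12+3=15). clock=12
Op 10: tick 1 -> clock=13.
Op 11: insert d.com -> 10.0.0.6 (expiry=13+8=21). clock=13
Op 12: tick 3 -> clock=16. purged={a.com,b.com}
Op 13: insert e.com -> 10.0.0.6 (expiry=16+3=19). clock=16
Op 14: tick 3 -> clock=19. purged={e.com}
Op 15: tick 1 -> clock=20.
Op 16: insert b.com -> 10.0.0.5 (expiry=20+1=21). clock=20
Op 17: insert d.com -> 10.0.0.4 (expiry=20+7=27). clock=20
Op 18: insert a.com -> 10.0.0.3 (expiry=20+9=29). clock=20
Op 19: insert c.com -> 10.0.0.4 (expiry=20+1=21). clock=20
Op 20: tick 4 -> clock=24. purged={b.com,c.com}
Op 21: tick 3 -> clock=27. purged={d.com}
Op 22: insert c.com -> 10.0.0.2 (expiry=27+5=32). clock=27
Op 23: insert c.com -> 10.0.0.2 (expiry=27+9=36). clock=27
Op 24: insert c.com -> 10.0.0.3 (expiry=27+1=28). clock=27
lookup b.com: not in cache (expired or never inserted)

Answer: NXDOMAIN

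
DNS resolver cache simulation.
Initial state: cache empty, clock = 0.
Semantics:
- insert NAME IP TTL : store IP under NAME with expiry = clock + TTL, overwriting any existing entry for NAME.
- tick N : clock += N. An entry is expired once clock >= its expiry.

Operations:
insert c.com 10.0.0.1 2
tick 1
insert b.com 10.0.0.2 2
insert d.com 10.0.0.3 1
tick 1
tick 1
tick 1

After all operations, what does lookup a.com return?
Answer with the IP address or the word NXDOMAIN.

Op 1: insert c.com -> 10.0.0.1 (expiry=0+2=2). clock=0
Op 2: tick 1 -> clock=1.
Op 3: insert b.com -> 10.0.0.2 (expiry=1+2=3). clock=1
Op 4: insert d.com -> 10.0.0.3 (expiry=1+1=2). clock=1
Op 5: tick 1 -> clock=2. purged={c.com,d.com}
Op 6: tick 1 -> clock=3. purged={b.com}
Op 7: tick 1 -> clock=4.
lookup a.com: not in cache (expired or never inserted)

Answer: NXDOMAIN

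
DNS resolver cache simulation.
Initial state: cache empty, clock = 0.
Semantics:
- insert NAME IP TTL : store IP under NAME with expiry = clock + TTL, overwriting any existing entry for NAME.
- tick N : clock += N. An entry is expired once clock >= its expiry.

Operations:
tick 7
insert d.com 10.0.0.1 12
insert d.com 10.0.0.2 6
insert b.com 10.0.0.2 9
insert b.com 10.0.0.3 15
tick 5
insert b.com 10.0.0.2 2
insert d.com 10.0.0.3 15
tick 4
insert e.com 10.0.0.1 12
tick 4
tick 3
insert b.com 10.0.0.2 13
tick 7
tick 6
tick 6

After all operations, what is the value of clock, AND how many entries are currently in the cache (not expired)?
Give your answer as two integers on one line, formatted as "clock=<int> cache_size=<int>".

Op 1: tick 7 -> clock=7.
Op 2: insert d.com -> 10.0.0.1 (expiry=7+12=19). clock=7
Op 3: insert d.com -> 10.0.0.2 (expiry=7+6=13). clock=7
Op 4: insert b.com -> 10.0.0.2 (expiry=7+9=16). clock=7
Op 5: insert b.com -> 10.0.0.3 (expiry=7+15=22). clock=7
Op 6: tick 5 -> clock=12.
Op 7: insert b.com -> 10.0.0.2 (expiry=12+2=14). clock=12
Op 8: insert d.com -> 10.0.0.3 (expiry=12+15=27). clock=12
Op 9: tick 4 -> clock=16. purged={b.com}
Op 10: insert e.com -> 10.0.0.1 (expiry=16+12=28). clock=16
Op 11: tick 4 -> clock=20.
Op 12: tick 3 -> clock=23.
Op 13: insert b.com -> 10.0.0.2 (expiry=23+13=36). clock=23
Op 14: tick 7 -> clock=30. purged={d.com,e.com}
Op 15: tick 6 -> clock=36. purged={b.com}
Op 16: tick 6 -> clock=42.
Final clock = 42
Final cache (unexpired): {} -> size=0

Answer: clock=42 cache_size=0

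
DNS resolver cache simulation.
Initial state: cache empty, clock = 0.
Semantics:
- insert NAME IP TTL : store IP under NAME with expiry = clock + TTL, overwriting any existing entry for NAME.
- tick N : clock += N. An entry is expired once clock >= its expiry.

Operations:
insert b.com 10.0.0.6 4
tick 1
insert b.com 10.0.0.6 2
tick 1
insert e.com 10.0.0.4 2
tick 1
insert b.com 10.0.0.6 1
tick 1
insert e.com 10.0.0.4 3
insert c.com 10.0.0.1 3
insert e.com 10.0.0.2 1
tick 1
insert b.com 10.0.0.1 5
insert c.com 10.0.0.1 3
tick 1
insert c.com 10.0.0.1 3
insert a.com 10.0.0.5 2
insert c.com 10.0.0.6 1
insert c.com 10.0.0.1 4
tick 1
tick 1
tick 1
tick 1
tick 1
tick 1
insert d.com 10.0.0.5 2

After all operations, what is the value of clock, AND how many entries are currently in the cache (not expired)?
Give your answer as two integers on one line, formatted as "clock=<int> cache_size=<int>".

Answer: clock=12 cache_size=1

Derivation:
Op 1: insert b.com -> 10.0.0.6 (expiry=0+4=4). clock=0
Op 2: tick 1 -> clock=1.
Op 3: insert b.com -> 10.0.0.6 (expiry=1+2=3). clock=1
Op 4: tick 1 -> clock=2.
Op 5: insert e.com -> 10.0.0.4 (expiry=2+2=4). clock=2
Op 6: tick 1 -> clock=3. purged={b.com}
Op 7: insert b.com -> 10.0.0.6 (expiry=3+1=4). clock=3
Op 8: tick 1 -> clock=4. purged={b.com,e.com}
Op 9: insert e.com -> 10.0.0.4 (expiry=4+3=7). clock=4
Op 10: insert c.com -> 10.0.0.1 (expiry=4+3=7). clock=4
Op 11: insert e.com -> 10.0.0.2 (expiry=4+1=5). clock=4
Op 12: tick 1 -> clock=5. purged={e.com}
Op 13: insert b.com -> 10.0.0.1 (expiry=5+5=10). clock=5
Op 14: insert c.com -> 10.0.0.1 (expiry=5+3=8). clock=5
Op 15: tick 1 -> clock=6.
Op 16: insert c.com -> 10.0.0.1 (expiry=6+3=9). clock=6
Op 17: insert a.com -> 10.0.0.5 (expiry=6+2=8). clock=6
Op 18: insert c.com -> 10.0.0.6 (expiry=6+1=7). clock=6
Op 19: insert c.com -> 10.0.0.1 (expiry=6+4=10). clock=6
Op 20: tick 1 -> clock=7.
Op 21: tick 1 -> clock=8. purged={a.com}
Op 22: tick 1 -> clock=9.
Op 23: tick 1 -> clock=10. purged={b.com,c.com}
Op 24: tick 1 -> clock=11.
Op 25: tick 1 -> clock=12.
Op 26: insert d.com -> 10.0.0.5 (expiry=12+2=14). clock=12
Final clock = 12
Final cache (unexpired): {d.com} -> size=1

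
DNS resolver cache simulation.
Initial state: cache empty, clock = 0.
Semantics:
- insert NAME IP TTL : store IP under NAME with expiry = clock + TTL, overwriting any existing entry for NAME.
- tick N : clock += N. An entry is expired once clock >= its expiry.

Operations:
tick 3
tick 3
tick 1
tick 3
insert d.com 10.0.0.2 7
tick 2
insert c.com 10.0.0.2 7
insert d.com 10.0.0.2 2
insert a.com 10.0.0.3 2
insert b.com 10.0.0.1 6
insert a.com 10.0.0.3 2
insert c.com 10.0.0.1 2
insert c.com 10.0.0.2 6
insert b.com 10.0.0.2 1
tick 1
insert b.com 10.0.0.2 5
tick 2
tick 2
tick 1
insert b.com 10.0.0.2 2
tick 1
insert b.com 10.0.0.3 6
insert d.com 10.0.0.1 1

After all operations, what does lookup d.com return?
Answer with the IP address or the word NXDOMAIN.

Op 1: tick 3 -> clock=3.
Op 2: tick 3 -> clock=6.
Op 3: tick 1 -> clock=7.
Op 4: tick 3 -> clock=10.
Op 5: insert d.com -> 10.0.0.2 (expiry=10+7=17). clock=10
Op 6: tick 2 -> clock=12.
Op 7: insert c.com -> 10.0.0.2 (expiry=12+7=19). clock=12
Op 8: insert d.com -> 10.0.0.2 (expiry=12+2=14). clock=12
Op 9: insert a.com -> 10.0.0.3 (expiry=12+2=14). clock=12
Op 10: insert b.com -> 10.0.0.1 (expiry=12+6=18). clock=12
Op 11: insert a.com -> 10.0.0.3 (expiry=12+2=14). clock=12
Op 12: insert c.com -> 10.0.0.1 (expiry=12+2=14). clock=12
Op 13: insert c.com -> 10.0.0.2 (expiry=12+6=18). clock=12
Op 14: insert b.com -> 10.0.0.2 (expiry=12+1=13). clock=12
Op 15: tick 1 -> clock=13. purged={b.com}
Op 16: insert b.com -> 10.0.0.2 (expiry=13+5=18). clock=13
Op 17: tick 2 -> clock=15. purged={a.com,d.com}
Op 18: tick 2 -> clock=17.
Op 19: tick 1 -> clock=18. purged={b.com,c.com}
Op 20: insert b.com -> 10.0.0.2 (expiry=18+2=20). clock=18
Op 21: tick 1 -> clock=19.
Op 22: insert b.com -> 10.0.0.3 (expiry=19+6=25). clock=19
Op 23: insert d.com -> 10.0.0.1 (expiry=19+1=20). clock=19
lookup d.com: present, ip=10.0.0.1 expiry=20 > clock=19

Answer: 10.0.0.1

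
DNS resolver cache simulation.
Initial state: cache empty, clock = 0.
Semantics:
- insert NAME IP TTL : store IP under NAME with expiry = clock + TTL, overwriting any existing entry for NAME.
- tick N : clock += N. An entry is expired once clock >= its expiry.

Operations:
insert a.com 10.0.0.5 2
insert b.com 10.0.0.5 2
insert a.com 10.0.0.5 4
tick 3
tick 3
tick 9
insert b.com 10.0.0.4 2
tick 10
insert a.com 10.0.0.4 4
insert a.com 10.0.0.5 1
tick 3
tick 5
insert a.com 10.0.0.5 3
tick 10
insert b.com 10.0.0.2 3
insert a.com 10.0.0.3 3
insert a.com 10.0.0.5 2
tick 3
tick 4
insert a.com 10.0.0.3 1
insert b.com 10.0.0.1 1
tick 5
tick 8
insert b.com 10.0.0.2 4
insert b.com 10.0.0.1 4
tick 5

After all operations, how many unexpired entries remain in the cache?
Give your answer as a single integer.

Answer: 0

Derivation:
Op 1: insert a.com -> 10.0.0.5 (expiry=0+2=2). clock=0
Op 2: insert b.com -> 10.0.0.5 (expiry=0+2=2). clock=0
Op 3: insert a.com -> 10.0.0.5 (expiry=0+4=4). clock=0
Op 4: tick 3 -> clock=3. purged={b.com}
Op 5: tick 3 -> clock=6. purged={a.com}
Op 6: tick 9 -> clock=15.
Op 7: insert b.com -> 10.0.0.4 (expiry=15+2=17). clock=15
Op 8: tick 10 -> clock=25. purged={b.com}
Op 9: insert a.com -> 10.0.0.4 (expiry=25+4=29). clock=25
Op 10: insert a.com -> 10.0.0.5 (expiry=25+1=26). clock=25
Op 11: tick 3 -> clock=28. purged={a.com}
Op 12: tick 5 -> clock=33.
Op 13: insert a.com -> 10.0.0.5 (expiry=33+3=36). clock=33
Op 14: tick 10 -> clock=43. purged={a.com}
Op 15: insert b.com -> 10.0.0.2 (expiry=43+3=46). clock=43
Op 16: insert a.com -> 10.0.0.3 (expiry=43+3=46). clock=43
Op 17: insert a.com -> 10.0.0.5 (expiry=43+2=45). clock=43
Op 18: tick 3 -> clock=46. purged={a.com,b.com}
Op 19: tick 4 -> clock=50.
Op 20: insert a.com -> 10.0.0.3 (expiry=50+1=51). clock=50
Op 21: insert b.com -> 10.0.0.1 (expiry=50+1=51). clock=50
Op 22: tick 5 -> clock=55. purged={a.com,b.com}
Op 23: tick 8 -> clock=63.
Op 24: insert b.com -> 10.0.0.2 (expiry=63+4=67). clock=63
Op 25: insert b.com -> 10.0.0.1 (expiry=63+4=67). clock=63
Op 26: tick 5 -> clock=68. purged={b.com}
Final cache (unexpired): {} -> size=0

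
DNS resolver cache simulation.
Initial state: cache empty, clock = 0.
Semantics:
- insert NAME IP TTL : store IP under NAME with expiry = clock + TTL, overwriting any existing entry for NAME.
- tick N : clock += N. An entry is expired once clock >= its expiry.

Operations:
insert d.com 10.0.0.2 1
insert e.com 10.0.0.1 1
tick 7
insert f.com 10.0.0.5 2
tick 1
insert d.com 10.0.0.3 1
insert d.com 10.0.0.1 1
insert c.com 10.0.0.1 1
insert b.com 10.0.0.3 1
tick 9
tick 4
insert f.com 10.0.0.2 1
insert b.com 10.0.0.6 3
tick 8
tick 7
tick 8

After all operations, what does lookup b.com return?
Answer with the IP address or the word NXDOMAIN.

Answer: NXDOMAIN

Derivation:
Op 1: insert d.com -> 10.0.0.2 (expiry=0+1=1). clock=0
Op 2: insert e.com -> 10.0.0.1 (expiry=0+1=1). clock=0
Op 3: tick 7 -> clock=7. purged={d.com,e.com}
Op 4: insert f.com -> 10.0.0.5 (expiry=7+2=9). clock=7
Op 5: tick 1 -> clock=8.
Op 6: insert d.com -> 10.0.0.3 (expiry=8+1=9). clock=8
Op 7: insert d.com -> 10.0.0.1 (expiry=8+1=9). clock=8
Op 8: insert c.com -> 10.0.0.1 (expiry=8+1=9). clock=8
Op 9: insert b.com -> 10.0.0.3 (expiry=8+1=9). clock=8
Op 10: tick 9 -> clock=17. purged={b.com,c.com,d.com,f.com}
Op 11: tick 4 -> clock=21.
Op 12: insert f.com -> 10.0.0.2 (expiry=21+1=22). clock=21
Op 13: insert b.com -> 10.0.0.6 (expiry=21+3=24). clock=21
Op 14: tick 8 -> clock=29. purged={b.com,f.com}
Op 15: tick 7 -> clock=36.
Op 16: tick 8 -> clock=44.
lookup b.com: not in cache (expired or never inserted)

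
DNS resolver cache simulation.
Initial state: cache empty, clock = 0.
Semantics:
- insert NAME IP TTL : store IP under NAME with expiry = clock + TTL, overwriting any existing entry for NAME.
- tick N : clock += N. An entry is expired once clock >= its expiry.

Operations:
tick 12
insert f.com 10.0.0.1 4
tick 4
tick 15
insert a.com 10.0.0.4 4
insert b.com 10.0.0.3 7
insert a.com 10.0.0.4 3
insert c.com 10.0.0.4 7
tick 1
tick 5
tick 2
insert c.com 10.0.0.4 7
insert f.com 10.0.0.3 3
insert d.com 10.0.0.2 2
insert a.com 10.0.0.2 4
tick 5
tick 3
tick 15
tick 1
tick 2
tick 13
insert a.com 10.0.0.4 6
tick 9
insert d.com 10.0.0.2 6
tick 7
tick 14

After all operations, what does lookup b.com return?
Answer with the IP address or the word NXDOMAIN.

Answer: NXDOMAIN

Derivation:
Op 1: tick 12 -> clock=12.
Op 2: insert f.com -> 10.0.0.1 (expiry=12+4=16). clock=12
Op 3: tick 4 -> clock=16. purged={f.com}
Op 4: tick 15 -> clock=31.
Op 5: insert a.com -> 10.0.0.4 (expiry=31+4=35). clock=31
Op 6: insert b.com -> 10.0.0.3 (expiry=31+7=38). clock=31
Op 7: insert a.com -> 10.0.0.4 (expiry=31+3=34). clock=31
Op 8: insert c.com -> 10.0.0.4 (expiry=31+7=38). clock=31
Op 9: tick 1 -> clock=32.
Op 10: tick 5 -> clock=37. purged={a.com}
Op 11: tick 2 -> clock=39. purged={b.com,c.com}
Op 12: insert c.com -> 10.0.0.4 (expiry=39+7=46). clock=39
Op 13: insert f.com -> 10.0.0.3 (expiry=39+3=42). clock=39
Op 14: insert d.com -> 10.0.0.2 (expiry=39+2=41). clock=39
Op 15: insert a.com -> 10.0.0.2 (expiry=39+4=43). clock=39
Op 16: tick 5 -> clock=44. purged={a.com,d.com,f.com}
Op 17: tick 3 -> clock=47. purged={c.com}
Op 18: tick 15 -> clock=62.
Op 19: tick 1 -> clock=63.
Op 20: tick 2 -> clock=65.
Op 21: tick 13 -> clock=78.
Op 22: insert a.com -> 10.0.0.4 (expiry=78+6=84). clock=78
Op 23: tick 9 -> clock=87. purged={a.com}
Op 24: insert d.com -> 10.0.0.2 (expiry=87+6=93). clock=87
Op 25: tick 7 -> clock=94. purged={d.com}
Op 26: tick 14 -> clock=108.
lookup b.com: not in cache (expired or never inserted)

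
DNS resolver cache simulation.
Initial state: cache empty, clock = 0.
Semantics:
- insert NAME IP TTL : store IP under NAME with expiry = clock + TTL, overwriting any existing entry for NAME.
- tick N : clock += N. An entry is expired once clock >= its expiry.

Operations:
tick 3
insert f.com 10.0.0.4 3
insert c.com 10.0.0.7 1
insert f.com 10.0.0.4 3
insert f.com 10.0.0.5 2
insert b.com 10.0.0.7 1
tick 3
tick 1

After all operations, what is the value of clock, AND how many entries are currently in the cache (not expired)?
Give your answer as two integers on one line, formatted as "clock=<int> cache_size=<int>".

Answer: clock=7 cache_size=0

Derivation:
Op 1: tick 3 -> clock=3.
Op 2: insert f.com -> 10.0.0.4 (expiry=3+3=6). clock=3
Op 3: insert c.com -> 10.0.0.7 (expiry=3+1=4). clock=3
Op 4: insert f.com -> 10.0.0.4 (expiry=3+3=6). clock=3
Op 5: insert f.com -> 10.0.0.5 (expiry=3+2=5). clock=3
Op 6: insert b.com -> 10.0.0.7 (expiry=3+1=4). clock=3
Op 7: tick 3 -> clock=6. purged={b.com,c.com,f.com}
Op 8: tick 1 -> clock=7.
Final clock = 7
Final cache (unexpired): {} -> size=0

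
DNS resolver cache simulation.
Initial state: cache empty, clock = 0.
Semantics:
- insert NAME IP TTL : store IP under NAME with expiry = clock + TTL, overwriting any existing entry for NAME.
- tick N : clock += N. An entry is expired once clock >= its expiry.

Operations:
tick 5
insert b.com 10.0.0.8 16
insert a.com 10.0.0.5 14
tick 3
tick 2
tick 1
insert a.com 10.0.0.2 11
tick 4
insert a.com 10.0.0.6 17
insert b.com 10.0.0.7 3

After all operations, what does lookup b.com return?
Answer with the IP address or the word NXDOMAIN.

Answer: 10.0.0.7

Derivation:
Op 1: tick 5 -> clock=5.
Op 2: insert b.com -> 10.0.0.8 (expiry=5+16=21). clock=5
Op 3: insert a.com -> 10.0.0.5 (expiry=5+14=19). clock=5
Op 4: tick 3 -> clock=8.
Op 5: tick 2 -> clock=10.
Op 6: tick 1 -> clock=11.
Op 7: insert a.com -> 10.0.0.2 (expiry=11+11=22). clock=11
Op 8: tick 4 -> clock=15.
Op 9: insert a.com -> 10.0.0.6 (expiry=15+17=32). clock=15
Op 10: insert b.com -> 10.0.0.7 (expiry=15+3=18). clock=15
lookup b.com: present, ip=10.0.0.7 expiry=18 > clock=15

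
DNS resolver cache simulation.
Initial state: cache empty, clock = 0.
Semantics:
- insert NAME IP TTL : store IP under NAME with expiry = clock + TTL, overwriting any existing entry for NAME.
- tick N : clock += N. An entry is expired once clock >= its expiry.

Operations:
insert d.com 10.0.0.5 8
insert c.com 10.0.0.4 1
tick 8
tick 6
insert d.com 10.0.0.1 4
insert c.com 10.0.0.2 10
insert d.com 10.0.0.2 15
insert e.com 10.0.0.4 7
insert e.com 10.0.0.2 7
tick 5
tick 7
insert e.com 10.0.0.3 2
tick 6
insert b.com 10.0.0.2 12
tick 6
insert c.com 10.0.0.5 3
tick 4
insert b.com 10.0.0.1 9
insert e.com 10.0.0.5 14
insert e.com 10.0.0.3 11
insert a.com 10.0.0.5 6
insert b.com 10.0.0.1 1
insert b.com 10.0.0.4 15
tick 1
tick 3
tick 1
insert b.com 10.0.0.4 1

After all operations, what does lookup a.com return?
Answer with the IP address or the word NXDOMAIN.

Op 1: insert d.com -> 10.0.0.5 (expiry=0+8=8). clock=0
Op 2: insert c.com -> 10.0.0.4 (expiry=0+1=1). clock=0
Op 3: tick 8 -> clock=8. purged={c.com,d.com}
Op 4: tick 6 -> clock=14.
Op 5: insert d.com -> 10.0.0.1 (expiry=14+4=18). clock=14
Op 6: insert c.com -> 10.0.0.2 (expiry=14+10=24). clock=14
Op 7: insert d.com -> 10.0.0.2 (expiry=14+15=29). clock=14
Op 8: insert e.com -> 10.0.0.4 (expiry=14+7=21). clock=14
Op 9: insert e.com -> 10.0.0.2 (expiry=14+7=21). clock=14
Op 10: tick 5 -> clock=19.
Op 11: tick 7 -> clock=26. purged={c.com,e.com}
Op 12: insert e.com -> 10.0.0.3 (expiry=26+2=28). clock=26
Op 13: tick 6 -> clock=32. purged={d.com,e.com}
Op 14: insert b.com -> 10.0.0.2 (expiry=32+12=44). clock=32
Op 15: tick 6 -> clock=38.
Op 16: insert c.com -> 10.0.0.5 (expiry=38+3=41). clock=38
Op 17: tick 4 -> clock=42. purged={c.com}
Op 18: insert b.com -> 10.0.0.1 (expiry=42+9=51). clock=42
Op 19: insert e.com -> 10.0.0.5 (expiry=42+14=56). clock=42
Op 20: insert e.com -> 10.0.0.3 (expiry=42+11=53). clock=42
Op 21: insert a.com -> 10.0.0.5 (expiry=42+6=48). clock=42
Op 22: insert b.com -> 10.0.0.1 (expiry=42+1=43). clock=42
Op 23: insert b.com -> 10.0.0.4 (expiry=42+15=57). clock=42
Op 24: tick 1 -> clock=43.
Op 25: tick 3 -> clock=46.
Op 26: tick 1 -> clock=47.
Op 27: insert b.com -> 10.0.0.4 (expiry=47+1=48). clock=47
lookup a.com: present, ip=10.0.0.5 expiry=48 > clock=47

Answer: 10.0.0.5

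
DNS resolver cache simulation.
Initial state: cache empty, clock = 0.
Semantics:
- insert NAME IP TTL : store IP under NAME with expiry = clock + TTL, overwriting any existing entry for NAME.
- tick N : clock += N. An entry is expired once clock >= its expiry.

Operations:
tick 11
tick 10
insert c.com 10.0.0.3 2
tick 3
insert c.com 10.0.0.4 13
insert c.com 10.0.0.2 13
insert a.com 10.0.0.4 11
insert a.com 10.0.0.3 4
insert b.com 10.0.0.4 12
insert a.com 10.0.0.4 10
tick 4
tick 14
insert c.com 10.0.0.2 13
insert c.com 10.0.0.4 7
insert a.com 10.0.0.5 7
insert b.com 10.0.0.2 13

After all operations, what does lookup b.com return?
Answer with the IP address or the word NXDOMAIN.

Op 1: tick 11 -> clock=11.
Op 2: tick 10 -> clock=21.
Op 3: insert c.com -> 10.0.0.3 (expiry=21+2=23). clock=21
Op 4: tick 3 -> clock=24. purged={c.com}
Op 5: insert c.com -> 10.0.0.4 (expiry=24+13=37). clock=24
Op 6: insert c.com -> 10.0.0.2 (expiry=24+13=37). clock=24
Op 7: insert a.com -> 10.0.0.4 (expiry=24+11=35). clock=24
Op 8: insert a.com -> 10.0.0.3 (expiry=24+4=28). clock=24
Op 9: insert b.com -> 10.0.0.4 (expiry=24+12=36). clock=24
Op 10: insert a.com -> 10.0.0.4 (expiry=24+10=34). clock=24
Op 11: tick 4 -> clock=28.
Op 12: tick 14 -> clock=42. purged={a.com,b.com,c.com}
Op 13: insert c.com -> 10.0.0.2 (expiry=42+13=55). clock=42
Op 14: insert c.com -> 10.0.0.4 (expiry=42+7=49). clock=42
Op 15: insert a.com -> 10.0.0.5 (expiry=42+7=49). clock=42
Op 16: insert b.com -> 10.0.0.2 (expiry=42+13=55). clock=42
lookup b.com: present, ip=10.0.0.2 expiry=55 > clock=42

Answer: 10.0.0.2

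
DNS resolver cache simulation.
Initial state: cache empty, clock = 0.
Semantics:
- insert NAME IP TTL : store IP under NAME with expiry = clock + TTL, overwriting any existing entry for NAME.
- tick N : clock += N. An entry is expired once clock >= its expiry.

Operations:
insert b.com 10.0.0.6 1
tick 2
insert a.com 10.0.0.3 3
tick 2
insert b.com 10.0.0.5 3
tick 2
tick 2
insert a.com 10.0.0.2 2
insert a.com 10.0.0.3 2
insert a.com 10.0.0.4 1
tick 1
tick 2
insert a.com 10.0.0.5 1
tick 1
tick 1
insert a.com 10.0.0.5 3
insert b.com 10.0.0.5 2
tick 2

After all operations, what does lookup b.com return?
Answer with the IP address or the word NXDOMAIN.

Op 1: insert b.com -> 10.0.0.6 (expiry=0+1=1). clock=0
Op 2: tick 2 -> clock=2. purged={b.com}
Op 3: insert a.com -> 10.0.0.3 (expiry=2+3=5). clock=2
Op 4: tick 2 -> clock=4.
Op 5: insert b.com -> 10.0.0.5 (expiry=4+3=7). clock=4
Op 6: tick 2 -> clock=6. purged={a.com}
Op 7: tick 2 -> clock=8. purged={b.com}
Op 8: insert a.com -> 10.0.0.2 (expiry=8+2=10). clock=8
Op 9: insert a.com -> 10.0.0.3 (expiry=8+2=10). clock=8
Op 10: insert a.com -> 10.0.0.4 (expiry=8+1=9). clock=8
Op 11: tick 1 -> clock=9. purged={a.com}
Op 12: tick 2 -> clock=11.
Op 13: insert a.com -> 10.0.0.5 (expiry=11+1=12). clock=11
Op 14: tick 1 -> clock=12. purged={a.com}
Op 15: tick 1 -> clock=13.
Op 16: insert a.com -> 10.0.0.5 (expiry=13+3=16). clock=13
Op 17: insert b.com -> 10.0.0.5 (expiry=13+2=15). clock=13
Op 18: tick 2 -> clock=15. purged={b.com}
lookup b.com: not in cache (expired or never inserted)

Answer: NXDOMAIN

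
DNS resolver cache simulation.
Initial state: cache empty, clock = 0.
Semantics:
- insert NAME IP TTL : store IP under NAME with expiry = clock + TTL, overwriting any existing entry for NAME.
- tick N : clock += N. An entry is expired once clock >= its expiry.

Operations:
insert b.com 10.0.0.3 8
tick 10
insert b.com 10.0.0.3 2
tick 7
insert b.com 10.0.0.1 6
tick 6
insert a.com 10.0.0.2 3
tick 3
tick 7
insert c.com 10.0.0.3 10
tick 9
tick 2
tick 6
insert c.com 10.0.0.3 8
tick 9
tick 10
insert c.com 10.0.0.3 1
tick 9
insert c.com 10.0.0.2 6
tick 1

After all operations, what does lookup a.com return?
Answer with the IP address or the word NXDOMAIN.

Op 1: insert b.com -> 10.0.0.3 (expiry=0+8=8). clock=0
Op 2: tick 10 -> clock=10. purged={b.com}
Op 3: insert b.com -> 10.0.0.3 (expiry=10+2=12). clock=10
Op 4: tick 7 -> clock=17. purged={b.com}
Op 5: insert b.com -> 10.0.0.1 (expiry=17+6=23). clock=17
Op 6: tick 6 -> clock=23. purged={b.com}
Op 7: insert a.com -> 10.0.0.2 (expiry=23+3=26). clock=23
Op 8: tick 3 -> clock=26. purged={a.com}
Op 9: tick 7 -> clock=33.
Op 10: insert c.com -> 10.0.0.3 (expiry=33+10=43). clock=33
Op 11: tick 9 -> clock=42.
Op 12: tick 2 -> clock=44. purged={c.com}
Op 13: tick 6 -> clock=50.
Op 14: insert c.com -> 10.0.0.3 (expiry=50+8=58). clock=50
Op 15: tick 9 -> clock=59. purged={c.com}
Op 16: tick 10 -> clock=69.
Op 17: insert c.com -> 10.0.0.3 (expiry=69+1=70). clock=69
Op 18: tick 9 -> clock=78. purged={c.com}
Op 19: insert c.com -> 10.0.0.2 (expiry=78+6=84). clock=78
Op 20: tick 1 -> clock=79.
lookup a.com: not in cache (expired or never inserted)

Answer: NXDOMAIN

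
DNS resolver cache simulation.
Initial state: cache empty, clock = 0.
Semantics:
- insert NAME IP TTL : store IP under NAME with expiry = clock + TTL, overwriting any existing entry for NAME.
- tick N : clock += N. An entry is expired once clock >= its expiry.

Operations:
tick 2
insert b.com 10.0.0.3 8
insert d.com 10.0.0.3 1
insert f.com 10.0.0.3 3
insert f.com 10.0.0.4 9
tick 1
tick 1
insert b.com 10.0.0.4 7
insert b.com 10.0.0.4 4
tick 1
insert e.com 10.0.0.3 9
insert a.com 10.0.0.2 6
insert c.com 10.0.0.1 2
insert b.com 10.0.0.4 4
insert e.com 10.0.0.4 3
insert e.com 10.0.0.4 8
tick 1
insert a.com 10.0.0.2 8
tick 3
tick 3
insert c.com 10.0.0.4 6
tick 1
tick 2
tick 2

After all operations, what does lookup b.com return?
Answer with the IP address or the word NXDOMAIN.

Op 1: tick 2 -> clock=2.
Op 2: insert b.com -> 10.0.0.3 (expiry=2+8=10). clock=2
Op 3: insert d.com -> 10.0.0.3 (expiry=2+1=3). clock=2
Op 4: insert f.com -> 10.0.0.3 (expiry=2+3=5). clock=2
Op 5: insert f.com -> 10.0.0.4 (expiry=2+9=11). clock=2
Op 6: tick 1 -> clock=3. purged={d.com}
Op 7: tick 1 -> clock=4.
Op 8: insert b.com -> 10.0.0.4 (expiry=4+7=11). clock=4
Op 9: insert b.com -> 10.0.0.4 (expiry=4+4=8). clock=4
Op 10: tick 1 -> clock=5.
Op 11: insert e.com -> 10.0.0.3 (expiry=5+9=14). clock=5
Op 12: insert a.com -> 10.0.0.2 (expiry=5+6=11). clock=5
Op 13: insert c.com -> 10.0.0.1 (expiry=5+2=7). clock=5
Op 14: insert b.com -> 10.0.0.4 (expiry=5+4=9). clock=5
Op 15: insert e.com -> 10.0.0.4 (expiry=5+3=8). clock=5
Op 16: insert e.com -> 10.0.0.4 (expiry=5+8=13). clock=5
Op 17: tick 1 -> clock=6.
Op 18: insert a.com -> 10.0.0.2 (expiry=6+8=14). clock=6
Op 19: tick 3 -> clock=9. purged={b.com,c.com}
Op 20: tick 3 -> clock=12. purged={f.com}
Op 21: insert c.com -> 10.0.0.4 (expiry=12+6=18). clock=12
Op 22: tick 1 -> clock=13. purged={e.com}
Op 23: tick 2 -> clock=15. purged={a.com}
Op 24: tick 2 -> clock=17.
lookup b.com: not in cache (expired or never inserted)

Answer: NXDOMAIN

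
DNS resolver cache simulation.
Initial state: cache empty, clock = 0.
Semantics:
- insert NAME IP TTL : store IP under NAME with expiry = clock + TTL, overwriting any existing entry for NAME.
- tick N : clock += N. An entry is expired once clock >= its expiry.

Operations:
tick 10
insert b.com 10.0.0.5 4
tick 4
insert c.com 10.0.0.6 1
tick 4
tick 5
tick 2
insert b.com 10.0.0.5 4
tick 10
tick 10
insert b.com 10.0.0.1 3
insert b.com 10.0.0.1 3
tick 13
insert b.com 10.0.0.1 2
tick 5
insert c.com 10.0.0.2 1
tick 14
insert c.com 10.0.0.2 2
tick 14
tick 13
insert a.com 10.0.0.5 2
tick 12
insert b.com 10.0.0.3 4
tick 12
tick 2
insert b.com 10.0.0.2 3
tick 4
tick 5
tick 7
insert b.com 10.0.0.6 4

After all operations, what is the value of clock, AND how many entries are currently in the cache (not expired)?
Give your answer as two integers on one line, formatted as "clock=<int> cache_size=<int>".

Answer: clock=146 cache_size=1

Derivation:
Op 1: tick 10 -> clock=10.
Op 2: insert b.com -> 10.0.0.5 (expiry=10+4=14). clock=10
Op 3: tick 4 -> clock=14. purged={b.com}
Op 4: insert c.com -> 10.0.0.6 (expiry=14+1=15). clock=14
Op 5: tick 4 -> clock=18. purged={c.com}
Op 6: tick 5 -> clock=23.
Op 7: tick 2 -> clock=25.
Op 8: insert b.com -> 10.0.0.5 (expiry=25+4=29). clock=25
Op 9: tick 10 -> clock=35. purged={b.com}
Op 10: tick 10 -> clock=45.
Op 11: insert b.com -> 10.0.0.1 (expiry=45+3=48). clock=45
Op 12: insert b.com -> 10.0.0.1 (expiry=45+3=48). clock=45
Op 13: tick 13 -> clock=58. purged={b.com}
Op 14: insert b.com -> 10.0.0.1 (expiry=58+2=60). clock=58
Op 15: tick 5 -> clock=63. purged={b.com}
Op 16: insert c.com -> 10.0.0.2 (expiry=63+1=64). clock=63
Op 17: tick 14 -> clock=77. purged={c.com}
Op 18: insert c.com -> 10.0.0.2 (expiry=77+2=79). clock=77
Op 19: tick 14 -> clock=91. purged={c.com}
Op 20: tick 13 -> clock=104.
Op 21: insert a.com -> 10.0.0.5 (expiry=104+2=106). clock=104
Op 22: tick 12 -> clock=116. purged={a.com}
Op 23: insert b.com -> 10.0.0.3 (expiry=116+4=120). clock=116
Op 24: tick 12 -> clock=128. purged={b.com}
Op 25: tick 2 -> clock=130.
Op 26: insert b.com -> 10.0.0.2 (expiry=130+3=133). clock=130
Op 27: tick 4 -> clock=134. purged={b.com}
Op 28: tick 5 -> clock=139.
Op 29: tick 7 -> clock=146.
Op 30: insert b.com -> 10.0.0.6 (expiry=146+4=150). clock=146
Final clock = 146
Final cache (unexpired): {b.com} -> size=1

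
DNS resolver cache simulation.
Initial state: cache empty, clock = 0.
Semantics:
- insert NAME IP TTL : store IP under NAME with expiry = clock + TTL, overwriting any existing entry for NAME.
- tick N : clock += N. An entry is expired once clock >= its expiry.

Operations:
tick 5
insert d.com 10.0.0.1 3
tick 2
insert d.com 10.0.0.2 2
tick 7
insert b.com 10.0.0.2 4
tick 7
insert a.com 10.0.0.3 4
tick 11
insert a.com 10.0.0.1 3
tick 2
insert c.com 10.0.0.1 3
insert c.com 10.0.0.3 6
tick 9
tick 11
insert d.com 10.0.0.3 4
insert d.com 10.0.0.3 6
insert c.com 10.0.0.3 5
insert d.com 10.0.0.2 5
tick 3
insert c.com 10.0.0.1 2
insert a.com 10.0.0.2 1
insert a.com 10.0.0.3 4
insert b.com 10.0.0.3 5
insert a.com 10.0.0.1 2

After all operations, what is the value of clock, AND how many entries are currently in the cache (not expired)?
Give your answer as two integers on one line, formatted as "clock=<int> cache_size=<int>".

Answer: clock=57 cache_size=4

Derivation:
Op 1: tick 5 -> clock=5.
Op 2: insert d.com -> 10.0.0.1 (expiry=5+3=8). clock=5
Op 3: tick 2 -> clock=7.
Op 4: insert d.com -> 10.0.0.2 (expiry=7+2=9). clock=7
Op 5: tick 7 -> clock=14. purged={d.com}
Op 6: insert b.com -> 10.0.0.2 (expiry=14+4=18). clock=14
Op 7: tick 7 -> clock=21. purged={b.com}
Op 8: insert a.com -> 10.0.0.3 (expiry=21+4=25). clock=21
Op 9: tick 11 -> clock=32. purged={a.com}
Op 10: insert a.com -> 10.0.0.1 (expiry=32+3=35). clock=32
Op 11: tick 2 -> clock=34.
Op 12: insert c.com -> 10.0.0.1 (expiry=34+3=37). clock=34
Op 13: insert c.com -> 10.0.0.3 (expiry=34+6=40). clock=34
Op 14: tick 9 -> clock=43. purged={a.com,c.com}
Op 15: tick 11 -> clock=54.
Op 16: insert d.com -> 10.0.0.3 (expiry=54+4=58). clock=54
Op 17: insert d.com -> 10.0.0.3 (expiry=54+6=60). clock=54
Op 18: insert c.com -> 10.0.0.3 (expiry=54+5=59). clock=54
Op 19: insert d.com -> 10.0.0.2 (expiry=54+5=59). clock=54
Op 20: tick 3 -> clock=57.
Op 21: insert c.com -> 10.0.0.1 (expiry=57+2=59). clock=57
Op 22: insert a.com -> 10.0.0.2 (expiry=57+1=58). clock=57
Op 23: insert a.com -> 10.0.0.3 (expiry=57+4=61). clock=57
Op 24: insert b.com -> 10.0.0.3 (expiry=57+5=62). clock=57
Op 25: insert a.com -> 10.0.0.1 (expiry=57+2=59). clock=57
Final clock = 57
Final cache (unexpired): {a.com,b.com,c.com,d.com} -> size=4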